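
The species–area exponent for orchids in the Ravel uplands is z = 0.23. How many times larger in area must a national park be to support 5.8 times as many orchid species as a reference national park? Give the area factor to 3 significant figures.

2090

(A₂/A₁)^0.23 = 5.8, so A₂/A₁ = 5.8^(1/0.23) = 5.8^4.348
ln(A₂/A₁) = ln 5.8 / 0.23 = 1.7579 / 0.23 = 7.6429
A₂/A₁ = e^7.6429 ≈ 2086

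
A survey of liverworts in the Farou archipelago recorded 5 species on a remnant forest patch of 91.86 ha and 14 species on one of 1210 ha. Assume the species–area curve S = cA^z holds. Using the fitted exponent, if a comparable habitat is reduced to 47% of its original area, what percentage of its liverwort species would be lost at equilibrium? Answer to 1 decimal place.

26.0%

z = ln(14/5) / ln(1210/91.86) = 1.0296 / 2.5781 = 0.3994
S_new/S_old = (A_new/A_old)^z = 0.47^0.3994 = exp(0.3994 × -0.7550) = 0.7397
Fraction lost = 1 − 0.7397 = 0.2603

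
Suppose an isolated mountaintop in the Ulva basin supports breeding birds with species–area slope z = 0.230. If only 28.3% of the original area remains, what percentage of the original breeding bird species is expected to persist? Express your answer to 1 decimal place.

74.8%

S_new/S_old = (A_new/A_old)^z = 0.283^0.23
= exp(0.23 × ln 0.283) = exp(0.23 × -1.2623) = exp(-0.2903) ≈ 0.748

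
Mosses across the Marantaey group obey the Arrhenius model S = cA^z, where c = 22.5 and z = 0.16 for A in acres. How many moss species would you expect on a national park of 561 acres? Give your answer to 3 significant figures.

61.9

S = 22.5 × 561^0.16
ln S = ln 22.5 + 0.16 × ln 561 = 3.1135 + 0.16 × 6.3297 = 4.1263
S = e^4.1263 ≈ 61.95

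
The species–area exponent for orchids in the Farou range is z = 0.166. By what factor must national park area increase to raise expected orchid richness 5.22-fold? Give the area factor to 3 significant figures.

21100

(A₂/A₁)^0.166 = 5.22, so A₂/A₁ = 5.22^(1/0.166) = 5.22^6.024
ln(A₂/A₁) = ln 5.22 / 0.166 = 1.6525 / 0.166 = 9.9548
A₂/A₁ = e^9.9548 ≈ 21053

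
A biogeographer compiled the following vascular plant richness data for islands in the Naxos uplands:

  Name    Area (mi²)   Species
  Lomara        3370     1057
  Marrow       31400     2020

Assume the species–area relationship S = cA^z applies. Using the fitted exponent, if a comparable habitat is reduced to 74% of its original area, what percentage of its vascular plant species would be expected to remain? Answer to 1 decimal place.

91.6%

z = ln(2020/1057) / ln(31400/3370) = 0.6477 / 2.2319 = 0.2902
S_new/S_old = (A_new/A_old)^z = 0.74^0.2902 = exp(0.2902 × -0.3011) = 0.9163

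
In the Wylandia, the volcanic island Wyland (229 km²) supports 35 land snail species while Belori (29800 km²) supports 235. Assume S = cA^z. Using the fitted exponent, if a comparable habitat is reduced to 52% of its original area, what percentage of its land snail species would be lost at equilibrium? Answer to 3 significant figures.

z = ln(235/35) / ln(29800/229) = 1.9042 / 4.8685 = 0.3911
S_new/S_old = (A_new/A_old)^z = 0.52^0.3911 = exp(0.3911 × -0.6539) = 0.7743
Fraction lost = 1 − 0.7743 = 0.2257

22.6%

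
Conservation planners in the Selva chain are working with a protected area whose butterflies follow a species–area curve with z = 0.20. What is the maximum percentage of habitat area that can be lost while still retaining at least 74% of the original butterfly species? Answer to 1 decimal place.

Need (A_new/A_old)^0.2 = 0.74, so A_new/A_old = 0.74^(1/0.2) = 0.74^5
ln(A_new/A_old) = ln 0.74 / 0.2 = -0.3011 / 0.2 = -1.5055
A_new/A_old = e^-1.5055 ≈ 0.2219
Fraction that can be lost = 1 − 0.2219 = 0.7781

77.8%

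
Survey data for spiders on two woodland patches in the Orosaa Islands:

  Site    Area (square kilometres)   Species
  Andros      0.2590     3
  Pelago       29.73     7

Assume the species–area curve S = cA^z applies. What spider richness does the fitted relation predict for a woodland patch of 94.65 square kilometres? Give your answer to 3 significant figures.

8.61

z = ln(7/3) / ln(29.73/0.259) = 0.8473 / 4.7431 = 0.1786
c = 3 / 0.259^0.1786 = 3 / 0.7856 = 3.819
S₃ = 3.819 × 94.65^0.1786 = 3.819 × 2.254 ≈ 8.609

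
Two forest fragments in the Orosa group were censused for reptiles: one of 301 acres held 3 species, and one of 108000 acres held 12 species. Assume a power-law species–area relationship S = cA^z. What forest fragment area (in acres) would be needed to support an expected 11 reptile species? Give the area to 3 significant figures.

z = ln(12/3) / ln(108000/301) = 1.3863 / 5.8828 = 0.2357
c = 3 / 301^0.2357 = 3 / 3.838 = 0.7817
A = (11/0.7817)^(1/0.2357) ⇒ ln A = ln(14.07)/0.2357 = 11.2207
A = e^11.2207 ≈ 74656 acres

74700 acres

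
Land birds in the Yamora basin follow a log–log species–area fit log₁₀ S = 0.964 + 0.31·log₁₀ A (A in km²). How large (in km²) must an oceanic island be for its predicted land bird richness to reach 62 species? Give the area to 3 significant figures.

470 km²

62 = 9.204 × A^0.31  ⇒  A^0.31 = 62/9.204 = 6.736
ln A = ln(6.736) / 0.31 = 1.9074 / 0.31 = 6.1530
A = e^6.1530 ≈ 470.1 km²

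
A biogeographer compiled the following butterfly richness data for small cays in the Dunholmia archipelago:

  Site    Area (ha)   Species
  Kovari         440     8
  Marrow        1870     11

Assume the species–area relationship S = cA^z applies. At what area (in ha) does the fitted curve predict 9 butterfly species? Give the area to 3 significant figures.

z = ln(11/8) / ln(1870/440) = 0.3185 / 1.4469 = 0.2201
c = 8 / 440^0.2201 = 8 / 3.818 = 2.096
A = (9/2.096)^(1/0.2201) ⇒ ln A = ln(4.295)/0.2201 = 6.6219
A = e^6.6219 ≈ 751.4 ha

751 ha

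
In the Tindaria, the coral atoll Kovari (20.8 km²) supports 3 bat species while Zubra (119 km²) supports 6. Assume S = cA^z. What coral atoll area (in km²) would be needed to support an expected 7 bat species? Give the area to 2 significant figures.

180 km²

z = ln(6/3) / ln(119/20.8) = 0.6931 / 1.7442 = 0.3974
c = 3 / 20.8^0.3974 = 3 / 3.34 = 0.8981
A = (7/0.8981)^(1/0.3974) ⇒ ln A = ln(7.794)/0.3974 = 5.1670
A = e^5.1670 ≈ 175.4 km²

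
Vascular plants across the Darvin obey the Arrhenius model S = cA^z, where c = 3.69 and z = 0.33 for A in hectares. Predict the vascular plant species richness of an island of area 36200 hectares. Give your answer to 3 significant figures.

118

S = 3.69 × 36200^0.33 = 3.69 × 31.94 ≈ 117.9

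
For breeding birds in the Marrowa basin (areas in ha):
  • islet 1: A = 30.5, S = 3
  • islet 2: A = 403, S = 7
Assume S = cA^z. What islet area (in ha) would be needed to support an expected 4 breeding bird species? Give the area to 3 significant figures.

z = ln(7/3) / ln(403/30.5) = 0.8473 / 2.5812 = 0.3283
c = 3 / 30.5^0.3283 = 3 / 3.071 = 0.977
A = (4/0.977)^(1/0.3283) ⇒ ln A = ln(4.094)/0.3283 = 4.2941
A = e^4.2941 ≈ 73.27 ha

73.3 ha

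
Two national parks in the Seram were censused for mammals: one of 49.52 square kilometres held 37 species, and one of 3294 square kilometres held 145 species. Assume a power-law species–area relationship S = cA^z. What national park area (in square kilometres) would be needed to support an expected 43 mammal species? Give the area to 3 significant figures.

78.6 square kilometres

z = ln(145/37) / ln(3294/49.52) = 1.3658 / 4.1975 = 0.3254
c = 37 / 49.52^0.3254 = 37 / 3.56 = 10.39
A = (43/10.39)^(1/0.3254) ⇒ ln A = ln(4.137)/0.3254 = 4.3642
A = e^4.3642 ≈ 78.59 square kilometres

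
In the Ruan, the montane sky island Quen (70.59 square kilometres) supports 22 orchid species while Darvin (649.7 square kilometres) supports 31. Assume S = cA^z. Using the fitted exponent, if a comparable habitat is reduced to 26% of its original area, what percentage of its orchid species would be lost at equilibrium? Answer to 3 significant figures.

z = ln(31/22) / ln(649.7/70.59) = 0.3429 / 2.2196 = 0.1545
S_new/S_old = (A_new/A_old)^z = 0.26^0.1545 = exp(0.1545 × -1.3471) = 0.8121
Fraction lost = 1 − 0.8121 = 0.1879

18.8%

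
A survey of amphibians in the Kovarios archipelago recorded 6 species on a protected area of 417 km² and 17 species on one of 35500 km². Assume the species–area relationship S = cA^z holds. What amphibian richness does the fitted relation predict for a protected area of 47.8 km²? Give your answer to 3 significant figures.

z = ln(17/6) / ln(35500/417) = 1.0415 / 4.4442 = 0.2343
c = 6 / 417^0.2343 = 6 / 4.112 = 1.459
S₃ = 1.459 × 47.8^0.2343 = 1.459 × 2.475 ≈ 3.612

3.61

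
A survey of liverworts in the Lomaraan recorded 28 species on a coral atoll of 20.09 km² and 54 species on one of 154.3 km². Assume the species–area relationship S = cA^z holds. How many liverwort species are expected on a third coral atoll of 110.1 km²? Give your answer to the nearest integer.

z = ln(54/28) / ln(154.3/20.09) = 0.6568 / 2.0387 = 0.3222
c = 28 / 20.09^0.3222 = 28 / 2.629 = 10.65
S₃ = 10.65 × 110.1^0.3222 = 10.65 × 4.548 ≈ 48.44

48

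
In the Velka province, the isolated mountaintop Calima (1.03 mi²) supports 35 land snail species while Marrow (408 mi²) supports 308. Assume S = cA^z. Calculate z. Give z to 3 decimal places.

Taking logs: ln S = ln c + z ln A, so z = (ln S₂ − ln S₁)/(ln A₂ − ln A₁).
z = ln(308/35) / ln(408/1.03) = ln(8.8) / ln(396.1) = 2.1748 / 5.9817 = 0.3636

0.364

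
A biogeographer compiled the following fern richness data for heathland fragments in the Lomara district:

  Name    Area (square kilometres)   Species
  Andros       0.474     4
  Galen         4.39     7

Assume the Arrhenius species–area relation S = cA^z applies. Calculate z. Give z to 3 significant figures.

Taking logs: ln S = ln c + z ln A, so z = (ln S₂ − ln S₁)/(ln A₂ − ln A₁).
z = ln(7/4) / ln(4.39/0.474) = ln(1.75) / ln(9.262) = 0.5596 / 2.2259 = 0.2514

0.251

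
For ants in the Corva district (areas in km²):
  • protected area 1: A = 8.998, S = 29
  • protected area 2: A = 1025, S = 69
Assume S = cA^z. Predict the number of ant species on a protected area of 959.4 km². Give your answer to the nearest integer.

68

z = ln(69/29) / ln(1025/8.998) = 0.8668 / 4.7354 = 0.1830
c = 29 / 8.998^0.1830 = 29 / 1.495 = 19.4
S₃ = 19.4 × 959.4^0.1830 = 19.4 × 3.514 ≈ 68.17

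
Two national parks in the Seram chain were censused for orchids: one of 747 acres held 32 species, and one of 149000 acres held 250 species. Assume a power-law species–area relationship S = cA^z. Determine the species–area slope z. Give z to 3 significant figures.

0.388

Taking logs: ln S = ln c + z ln A, so z = (ln S₂ − ln S₁)/(ln A₂ − ln A₁).
z = ln(250/32) / ln(149000/747) = ln(7.812) / ln(199.5) = 2.0557 / 5.2956 = 0.3882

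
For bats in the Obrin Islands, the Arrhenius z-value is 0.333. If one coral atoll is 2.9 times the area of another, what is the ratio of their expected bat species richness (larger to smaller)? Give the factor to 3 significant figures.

S₂/S₁ = (A₂/A₁)^z = 2.9^0.333
ln(S₂/S₁) = 0.333 × ln 2.9 = 0.333 × 1.0647 = 0.3545
S₂/S₁ = e^0.3545 ≈ 1.426

1.43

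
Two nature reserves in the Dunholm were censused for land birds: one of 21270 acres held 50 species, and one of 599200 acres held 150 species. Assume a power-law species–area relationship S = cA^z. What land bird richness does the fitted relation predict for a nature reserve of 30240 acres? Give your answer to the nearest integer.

56

z = ln(150/50) / ln(599200/21270) = 1.0986 / 3.3383 = 0.3291
c = 50 / 21270^0.3291 = 50 / 26.56 = 1.882
S₃ = 1.882 × 30240^0.3291 = 1.882 × 29.82 ≈ 56.14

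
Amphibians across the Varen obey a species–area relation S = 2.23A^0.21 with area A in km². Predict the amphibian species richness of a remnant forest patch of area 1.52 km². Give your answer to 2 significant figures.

S = 2.23 × 1.52^0.21
ln S = ln 2.23 + 0.21 × ln 1.52 = 0.8020 + 0.21 × 0.4187 = 0.8899
S = e^0.8899 ≈ 2.435

2.4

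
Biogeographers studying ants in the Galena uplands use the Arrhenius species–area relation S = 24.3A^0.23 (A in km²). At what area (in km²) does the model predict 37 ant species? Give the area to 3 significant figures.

37 = 24.3 × A^0.23  ⇒  A^0.23 = 37/24.3 = 1.523
ln A = ln(1.523) / 0.23 = 0.4204 / 0.23 = 1.8280
A = e^1.8280 ≈ 6.221 km²

6.22 km²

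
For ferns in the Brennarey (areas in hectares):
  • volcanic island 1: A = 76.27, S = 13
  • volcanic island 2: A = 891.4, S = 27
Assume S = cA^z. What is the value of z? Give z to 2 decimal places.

Taking logs: ln S = ln c + z ln A, so z = (ln S₂ − ln S₁)/(ln A₂ − ln A₁).
z = ln(27/13) / ln(891.4/76.27) = ln(2.077) / ln(11.69) = 0.7309 / 2.4585 = 0.2973

0.30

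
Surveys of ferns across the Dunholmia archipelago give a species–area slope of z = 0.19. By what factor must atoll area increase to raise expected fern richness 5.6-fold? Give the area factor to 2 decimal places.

(A₂/A₁)^0.19 = 5.6, so A₂/A₁ = 5.6^(1/0.19) = 5.6^5.263
ln(A₂/A₁) = ln 5.6 / 0.19 = 1.7228 / 0.19 = 9.0672
A₂/A₁ = e^9.0672 ≈ 8666

8666.26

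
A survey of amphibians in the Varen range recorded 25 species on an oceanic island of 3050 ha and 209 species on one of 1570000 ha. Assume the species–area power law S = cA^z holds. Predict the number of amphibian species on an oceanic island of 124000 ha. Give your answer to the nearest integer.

88

z = ln(209/25) / ln(1570000/3050) = 2.1235 / 6.2437 = 0.3401
c = 25 / 3050^0.3401 = 25 / 15.31 = 1.633
S₃ = 1.633 × 124000^0.3401 = 1.633 × 53.98 ≈ 88.14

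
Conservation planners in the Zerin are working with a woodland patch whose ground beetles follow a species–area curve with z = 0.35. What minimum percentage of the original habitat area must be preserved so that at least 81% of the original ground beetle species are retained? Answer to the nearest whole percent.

55%

Need (A_new/A_old)^0.35 = 0.81, so A_new/A_old = 0.81^(1/0.35) = 0.81^2.857
ln(A_new/A_old) = ln 0.81 / 0.35 = -0.2107 / 0.35 = -0.6021
A_new/A_old = e^-0.6021 ≈ 0.5477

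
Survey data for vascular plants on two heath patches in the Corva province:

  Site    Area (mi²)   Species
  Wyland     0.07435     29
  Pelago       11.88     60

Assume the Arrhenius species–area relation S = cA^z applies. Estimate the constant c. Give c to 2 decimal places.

z = ln(S₂/S₁) / ln(A₂/A₁) = ln(60/29) / ln(11.88/0.07435) = 0.7270 / 5.0738 = 0.1433
c = S₁ / A₁^z = 29 / 0.07435^0.1433 = 29 / 0.6891 = 42.09

42.09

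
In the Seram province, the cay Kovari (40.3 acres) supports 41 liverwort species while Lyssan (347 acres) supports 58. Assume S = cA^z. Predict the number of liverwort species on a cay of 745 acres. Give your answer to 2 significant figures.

66

z = ln(58/41) / ln(347/40.3) = 0.3469 / 2.1530 = 0.1611
c = 41 / 40.3^0.1611 = 41 / 1.814 = 22.6
S₃ = 22.6 × 745^0.1611 = 22.6 × 2.902 ≈ 65.6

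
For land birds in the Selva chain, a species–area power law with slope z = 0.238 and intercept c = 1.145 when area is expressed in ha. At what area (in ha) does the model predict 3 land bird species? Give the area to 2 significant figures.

57 ha

3 = 1.145 × A^0.238  ⇒  A^0.238 = 3/1.145 = 2.62
ln A = ln(2.62) / 0.238 = 0.9632 / 0.238 = 4.0471
A = e^4.0471 ≈ 57.23 ha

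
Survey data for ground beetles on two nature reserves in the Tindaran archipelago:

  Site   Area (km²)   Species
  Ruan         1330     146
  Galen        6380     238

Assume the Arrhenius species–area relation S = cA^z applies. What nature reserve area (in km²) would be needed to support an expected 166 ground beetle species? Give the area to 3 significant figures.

2010 km²

z = ln(238/146) / ln(6380/1330) = 0.4887 / 1.5680 = 0.3117
c = 146 / 1330^0.3117 = 146 / 9.409 = 15.52
A = (166/15.52)^(1/0.3117) ⇒ ln A = ln(10.7)/0.3117 = 7.6049
A = e^7.6049 ≈ 2008 km²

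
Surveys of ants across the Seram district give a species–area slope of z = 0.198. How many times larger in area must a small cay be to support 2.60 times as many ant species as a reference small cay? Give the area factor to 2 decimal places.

(A₂/A₁)^0.198 = 2.6, so A₂/A₁ = 2.6^(1/0.198) = 2.6^5.051
ln(A₂/A₁) = ln 2.6 / 0.198 = 0.9555 / 0.198 = 4.8258
A₂/A₁ = e^4.8258 ≈ 124.7

124.69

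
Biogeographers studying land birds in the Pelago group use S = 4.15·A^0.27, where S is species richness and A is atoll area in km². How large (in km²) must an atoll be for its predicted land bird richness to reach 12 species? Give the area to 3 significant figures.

12 = 4.15 × A^0.27  ⇒  A^0.27 = 12/4.15 = 2.892
ln A = ln(2.892) / 0.27 = 1.0618 / 0.27 = 3.9326
A = e^3.9326 ≈ 51.04 km²

51.0 km²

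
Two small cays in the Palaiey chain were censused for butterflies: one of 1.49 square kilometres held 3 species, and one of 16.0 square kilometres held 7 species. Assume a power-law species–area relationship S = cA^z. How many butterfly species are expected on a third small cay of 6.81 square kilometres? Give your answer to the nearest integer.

5

z = ln(7/3) / ln(16/1.49) = 0.8473 / 2.3738 = 0.3569
c = 3 / 1.49^0.3569 = 3 / 1.153 = 2.602
S₃ = 2.602 × 6.81^0.3569 = 2.602 × 1.983 ≈ 5.16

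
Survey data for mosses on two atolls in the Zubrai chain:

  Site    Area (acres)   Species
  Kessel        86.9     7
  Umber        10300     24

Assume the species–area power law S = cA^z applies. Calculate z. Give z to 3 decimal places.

0.258

Taking logs: ln S = ln c + z ln A, so z = (ln S₂ − ln S₁)/(ln A₂ − ln A₁).
z = ln(24/7) / ln(10300/86.9) = ln(3.429) / ln(118.5) = 1.2321 / 4.7751 = 0.2580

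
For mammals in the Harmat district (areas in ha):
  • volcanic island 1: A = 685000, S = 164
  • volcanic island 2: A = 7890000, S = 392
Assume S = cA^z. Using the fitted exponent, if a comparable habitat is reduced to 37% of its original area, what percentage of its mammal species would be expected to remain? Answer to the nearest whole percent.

z = ln(392/164) / ln(7890000/685000) = 0.8714 / 2.4439 = 0.3566
S_new/S_old = (A_new/A_old)^z = 0.37^0.3566 = exp(0.3566 × -0.9943) = 0.7015

70%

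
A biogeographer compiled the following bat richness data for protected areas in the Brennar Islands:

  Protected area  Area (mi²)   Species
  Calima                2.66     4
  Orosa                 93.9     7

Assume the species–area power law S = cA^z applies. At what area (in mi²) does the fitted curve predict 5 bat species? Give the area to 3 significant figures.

11.0 mi²

z = ln(7/4) / ln(93.9/2.66) = 0.5596 / 3.5639 = 0.1570
c = 4 / 2.66^0.1570 = 4 / 1.166 = 3.43
A = (5/3.43)^(1/0.1570) ⇒ ln A = ln(1.458)/0.1570 = 2.3994
A = e^2.3994 ≈ 11.02 mi²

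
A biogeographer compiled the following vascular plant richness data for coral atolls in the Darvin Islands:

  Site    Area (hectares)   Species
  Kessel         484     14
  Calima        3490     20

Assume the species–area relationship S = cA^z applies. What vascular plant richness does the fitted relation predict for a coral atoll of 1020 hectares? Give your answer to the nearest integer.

z = ln(20/14) / ln(3490/484) = 0.3567 / 1.9756 = 0.1805
c = 14 / 484^0.1805 = 14 / 3.053 = 4.586
S₃ = 4.586 × 1020^0.1805 = 4.586 × 3.493 ≈ 16.02

16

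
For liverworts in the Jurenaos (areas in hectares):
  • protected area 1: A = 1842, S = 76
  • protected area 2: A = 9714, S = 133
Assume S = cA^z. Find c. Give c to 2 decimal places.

6.05

z = ln(S₂/S₁) / ln(A₂/A₁) = ln(133/76) / ln(9714/1842) = 0.5596 / 1.6627 = 0.3366
c = S₁ / A₁^z = 76 / 1842^0.3366 = 76 / 12.56 = 6.051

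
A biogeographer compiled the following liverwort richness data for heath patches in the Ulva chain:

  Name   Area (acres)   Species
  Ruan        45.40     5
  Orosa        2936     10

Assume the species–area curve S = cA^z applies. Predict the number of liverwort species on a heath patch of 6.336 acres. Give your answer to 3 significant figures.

3.60

z = ln(10/5) / ln(2936/45.4) = 0.6931 / 4.1693 = 0.1663
c = 5 / 45.4^0.1663 = 5 / 1.886 = 2.651
S₃ = 2.651 × 6.336^0.1663 = 2.651 × 1.359 ≈ 3.604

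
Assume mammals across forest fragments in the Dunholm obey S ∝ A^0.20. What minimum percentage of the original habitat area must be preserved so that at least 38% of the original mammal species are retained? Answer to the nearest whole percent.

Need (A_new/A_old)^0.2 = 0.38, so A_new/A_old = 0.38^(1/0.2) = 0.38^5
ln(A_new/A_old) = ln 0.38 / 0.2 = -0.9676 / 0.2 = -4.8379
A_new/A_old = e^-4.8379 ≈ 0.007924

1%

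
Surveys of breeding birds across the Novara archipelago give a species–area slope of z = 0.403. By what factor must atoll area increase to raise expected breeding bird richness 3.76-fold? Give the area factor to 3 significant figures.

26.7

(A₂/A₁)^0.403 = 3.76, so A₂/A₁ = 3.76^(1/0.403) = 3.76^2.481
ln(A₂/A₁) = ln 3.76 / 0.403 = 1.3244 / 0.403 = 3.2864
A₂/A₁ = e^3.2864 ≈ 26.75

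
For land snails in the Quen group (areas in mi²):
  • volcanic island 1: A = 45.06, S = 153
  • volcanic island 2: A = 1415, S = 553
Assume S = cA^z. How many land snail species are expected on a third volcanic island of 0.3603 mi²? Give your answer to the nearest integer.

z = ln(553/153) / ln(1415/45.06) = 1.2849 / 3.4469 = 0.3728
c = 153 / 45.06^0.3728 = 153 / 4.135 = 37
S₃ = 37 × 0.3603^0.3728 = 37 × 0.6835 ≈ 25.29

25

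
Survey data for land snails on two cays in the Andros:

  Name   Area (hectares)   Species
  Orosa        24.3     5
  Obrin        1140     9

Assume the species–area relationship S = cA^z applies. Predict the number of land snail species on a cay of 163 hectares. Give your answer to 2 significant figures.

6.7

z = ln(9/5) / ln(1140/24.3) = 0.5878 / 3.8483 = 0.1527
c = 5 / 24.3^0.1527 = 5 / 1.628 = 3.071
S₃ = 3.071 × 163^0.1527 = 3.071 × 2.177 ≈ 6.687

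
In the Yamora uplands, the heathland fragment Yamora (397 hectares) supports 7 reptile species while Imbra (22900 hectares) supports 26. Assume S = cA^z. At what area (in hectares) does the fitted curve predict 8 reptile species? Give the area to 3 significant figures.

z = ln(26/7) / ln(22900/397) = 1.3122 / 4.0550 = 0.3236
c = 7 / 397^0.3236 = 7 / 6.934 = 1.01
A = (8/1.01)^(1/0.3236) ⇒ ln A = ln(7.924)/0.3236 = 6.3966
A = e^6.3966 ≈ 599.8 hectares

600 hectares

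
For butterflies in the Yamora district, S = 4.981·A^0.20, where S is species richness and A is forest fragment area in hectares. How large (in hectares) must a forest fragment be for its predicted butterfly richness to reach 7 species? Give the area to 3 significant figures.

5.48 hectares

7 = 4.981 × A^0.2  ⇒  A^0.2 = 7/4.981 = 1.405
ln A = ln(1.405) / 0.2 = 0.3403 / 0.2 = 1.7014
A = e^1.7014 ≈ 5.482 hectares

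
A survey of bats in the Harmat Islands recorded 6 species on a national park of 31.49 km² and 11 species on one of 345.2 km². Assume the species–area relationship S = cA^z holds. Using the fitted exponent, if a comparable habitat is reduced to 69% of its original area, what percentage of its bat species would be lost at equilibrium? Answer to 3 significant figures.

8.97%

z = ln(11/6) / ln(345.2/31.49) = 0.6061 / 2.3945 = 0.2531
S_new/S_old = (A_new/A_old)^z = 0.69^0.2531 = exp(0.2531 × -0.3711) = 0.9103
Fraction lost = 1 − 0.9103 = 0.08966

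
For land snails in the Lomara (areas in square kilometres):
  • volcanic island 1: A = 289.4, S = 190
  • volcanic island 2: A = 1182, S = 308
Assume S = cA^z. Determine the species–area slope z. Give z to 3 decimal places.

0.343

Taking logs: ln S = ln c + z ln A, so z = (ln S₂ − ln S₁)/(ln A₂ − ln A₁).
z = ln(308/190) / ln(1182/289.4) = ln(1.621) / ln(4.084) = 0.4831 / 1.4072 = 0.3433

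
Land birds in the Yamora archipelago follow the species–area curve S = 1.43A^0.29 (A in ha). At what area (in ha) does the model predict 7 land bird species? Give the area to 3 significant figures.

239 ha

7 = 1.43 × A^0.29  ⇒  A^0.29 = 7/1.43 = 4.895
ln A = ln(4.895) / 0.29 = 1.5882 / 0.29 = 5.4767
A = e^5.4767 ≈ 239.1 ha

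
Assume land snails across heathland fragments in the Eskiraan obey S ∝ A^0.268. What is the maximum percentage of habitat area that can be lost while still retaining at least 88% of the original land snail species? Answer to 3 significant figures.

Need (A_new/A_old)^0.268 = 0.88, so A_new/A_old = 0.88^(1/0.268) = 0.88^3.731
ln(A_new/A_old) = ln 0.88 / 0.268 = -0.1278 / 0.268 = -0.4770
A_new/A_old = e^-0.4770 ≈ 0.6206
Fraction that can be lost = 1 − 0.6206 = 0.3794

37.9%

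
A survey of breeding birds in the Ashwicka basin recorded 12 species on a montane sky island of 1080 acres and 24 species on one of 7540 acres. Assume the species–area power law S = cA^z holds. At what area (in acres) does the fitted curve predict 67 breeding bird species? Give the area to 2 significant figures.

130000 acres

z = ln(24/12) / ln(7540/1080) = 0.6931 / 1.9433 = 0.3567
c = 12 / 1080^0.3567 = 12 / 12.08 = 0.9935
A = (67/0.9935)^(1/0.3567) ⇒ ln A = ln(67.44)/0.3567 = 11.8062
A = e^11.8062 ≈ 134080 acres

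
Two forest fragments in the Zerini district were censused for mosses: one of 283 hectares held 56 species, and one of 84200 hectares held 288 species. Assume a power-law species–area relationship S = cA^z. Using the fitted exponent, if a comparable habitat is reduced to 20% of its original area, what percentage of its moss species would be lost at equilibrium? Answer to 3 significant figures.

37.0%

z = ln(288/56) / ln(84200/283) = 1.6376 / 5.6955 = 0.2875
S_new/S_old = (A_new/A_old)^z = 0.2^0.2875 = exp(0.2875 × -1.6094) = 0.6295
Fraction lost = 1 − 0.6295 = 0.3705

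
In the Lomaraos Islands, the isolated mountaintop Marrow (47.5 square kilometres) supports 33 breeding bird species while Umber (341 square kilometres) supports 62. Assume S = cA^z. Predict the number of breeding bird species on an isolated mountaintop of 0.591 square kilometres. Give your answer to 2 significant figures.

z = ln(62/33) / ln(341/47.5) = 0.6306 / 1.9712 = 0.3199
c = 33 / 47.5^0.3199 = 33 / 3.439 = 9.596
S₃ = 9.596 × 0.591^0.3199 = 9.596 × 0.8451 ≈ 8.11

8.1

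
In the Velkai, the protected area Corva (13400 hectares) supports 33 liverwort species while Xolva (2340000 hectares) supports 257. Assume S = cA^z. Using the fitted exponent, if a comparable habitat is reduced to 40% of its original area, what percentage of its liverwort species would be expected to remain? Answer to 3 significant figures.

z = ln(257/33) / ln(2340000/13400) = 2.0526 / 5.1627 = 0.3976
S_new/S_old = (A_new/A_old)^z = 0.4^0.3976 = exp(0.3976 × -0.9163) = 0.6947

69.5%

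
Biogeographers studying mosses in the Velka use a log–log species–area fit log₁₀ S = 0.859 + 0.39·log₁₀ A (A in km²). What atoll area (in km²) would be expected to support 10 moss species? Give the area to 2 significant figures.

10 = 7.228 × A^0.39  ⇒  A^0.39 = 10/7.228 = 1.384
ln A = ln(1.384) / 0.39 = 0.3247 / 0.39 = 0.8325
A = e^0.8325 ≈ 2.299 km²

2.3 km²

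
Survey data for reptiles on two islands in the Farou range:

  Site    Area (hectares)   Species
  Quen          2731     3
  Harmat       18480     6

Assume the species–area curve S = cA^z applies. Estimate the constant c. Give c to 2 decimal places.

0.17

z = ln(S₂/S₁) / ln(A₂/A₁) = ln(6/3) / ln(18480/2731) = 0.6931 / 1.9120 = 0.3625
c = S₁ / A₁^z = 3 / 2731^0.3625 = 3 / 17.61 = 0.1704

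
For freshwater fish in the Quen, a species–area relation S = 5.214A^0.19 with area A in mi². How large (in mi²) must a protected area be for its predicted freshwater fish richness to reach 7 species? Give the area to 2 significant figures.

4.7 mi²

7 = 5.214 × A^0.19  ⇒  A^0.19 = 7/5.214 = 1.343
ln A = ln(1.343) / 0.19 = 0.2946 / 0.19 = 1.5503
A = e^1.5503 ≈ 4.713 mi²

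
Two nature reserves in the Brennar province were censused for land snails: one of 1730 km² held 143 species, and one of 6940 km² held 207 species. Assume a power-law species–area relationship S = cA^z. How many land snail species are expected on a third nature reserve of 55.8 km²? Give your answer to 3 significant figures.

57.3

z = ln(207/143) / ln(6940/1730) = 0.3699 / 1.3892 = 0.2663
c = 143 / 1730^0.2663 = 143 / 7.28 = 19.64
S₃ = 19.64 × 55.8^0.2663 = 19.64 × 2.918 ≈ 57.31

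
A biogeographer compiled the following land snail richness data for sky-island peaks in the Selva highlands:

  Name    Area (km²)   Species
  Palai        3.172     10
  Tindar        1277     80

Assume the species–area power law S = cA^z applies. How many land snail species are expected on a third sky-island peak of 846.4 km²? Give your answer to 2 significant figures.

z = ln(80/10) / ln(1277/3.172) = 2.0794 / 5.9979 = 0.3467
c = 10 / 3.172^0.3467 = 10 / 1.492 = 6.702
S₃ = 6.702 × 846.4^0.3467 = 6.702 × 10.35 ≈ 69.37

69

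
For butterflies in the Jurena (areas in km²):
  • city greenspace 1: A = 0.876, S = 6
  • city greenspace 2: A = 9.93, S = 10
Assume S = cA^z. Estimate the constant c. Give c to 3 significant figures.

6.17

z = ln(S₂/S₁) / ln(A₂/A₁) = ln(10/6) / ln(9.93/0.876) = 0.5108 / 2.4279 = 0.2104
c = S₁ / A₁^z = 6 / 0.876^0.2104 = 6 / 0.9725 = 6.169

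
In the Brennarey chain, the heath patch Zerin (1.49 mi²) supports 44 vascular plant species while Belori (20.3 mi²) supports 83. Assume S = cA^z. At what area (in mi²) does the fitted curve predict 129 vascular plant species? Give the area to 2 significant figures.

z = ln(83/44) / ln(20.3/1.49) = 0.6347 / 2.6118 = 0.2430
c = 44 / 1.49^0.2430 = 44 / 1.102 = 39.94
A = (129/39.94)^(1/0.2430) ⇒ ln A = ln(3.23)/0.2430 = 4.8254
A = e^4.8254 ≈ 124.6 mi²

120 mi²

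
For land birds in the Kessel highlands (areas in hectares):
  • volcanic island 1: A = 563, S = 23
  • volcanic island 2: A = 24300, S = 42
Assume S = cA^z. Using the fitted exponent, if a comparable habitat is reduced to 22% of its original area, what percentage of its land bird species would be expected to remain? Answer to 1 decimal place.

78.5%

z = ln(42/23) / ln(24300/563) = 0.6022 / 3.7650 = 0.1599
S_new/S_old = (A_new/A_old)^z = 0.22^0.1599 = exp(0.1599 × -1.5141) = 0.7849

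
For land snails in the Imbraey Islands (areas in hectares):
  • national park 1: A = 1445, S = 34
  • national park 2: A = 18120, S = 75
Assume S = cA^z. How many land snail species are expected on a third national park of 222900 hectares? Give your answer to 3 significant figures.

164

z = ln(75/34) / ln(18120/1445) = 0.7911 / 2.5289 = 0.3128
c = 34 / 1445^0.3128 = 34 / 9.739 = 3.491
S₃ = 3.491 × 222900^0.3128 = 3.491 × 47.11 ≈ 164.5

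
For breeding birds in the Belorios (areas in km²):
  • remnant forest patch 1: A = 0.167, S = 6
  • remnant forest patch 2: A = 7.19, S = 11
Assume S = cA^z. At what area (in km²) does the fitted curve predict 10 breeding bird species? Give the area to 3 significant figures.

z = ln(11/6) / ln(7.19/0.167) = 0.6061 / 3.7625 = 0.1611
c = 6 / 0.167^0.1611 = 6 / 0.7495 = 8.005
A = (10/8.005)^(1/0.1611) ⇒ ln A = ln(1.249)/0.1611 = 1.3811
A = e^1.3811 ≈ 3.979 km²

3.98 km²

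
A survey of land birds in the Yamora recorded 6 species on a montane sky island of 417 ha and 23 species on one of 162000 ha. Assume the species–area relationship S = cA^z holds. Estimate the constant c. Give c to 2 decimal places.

z = ln(S₂/S₁) / ln(A₂/A₁) = ln(23/6) / ln(162000/417) = 1.3437 / 5.9623 = 0.2254
c = S₁ / A₁^z = 6 / 417^0.2254 = 6 / 3.895 = 1.54

1.54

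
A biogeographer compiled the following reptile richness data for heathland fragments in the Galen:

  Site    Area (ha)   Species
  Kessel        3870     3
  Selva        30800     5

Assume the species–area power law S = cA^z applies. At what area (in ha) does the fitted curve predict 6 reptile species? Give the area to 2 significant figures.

65000 ha

z = ln(5/3) / ln(30800/3870) = 0.5108 / 2.0743 = 0.2463
c = 3 / 3870^0.2463 = 3 / 7.648 = 0.3923
A = (6/0.3923)^(1/0.2463) ⇒ ln A = ln(15.3)/0.2463 = 11.0756
A = e^11.0756 ≈ 64576 ha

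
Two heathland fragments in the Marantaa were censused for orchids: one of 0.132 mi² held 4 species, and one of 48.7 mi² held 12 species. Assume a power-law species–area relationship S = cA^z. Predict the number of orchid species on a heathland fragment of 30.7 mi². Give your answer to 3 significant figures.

11.0

z = ln(12/4) / ln(48.7/0.132) = 1.0986 / 5.9106 = 0.1859
c = 4 / 0.132^0.1859 = 4 / 0.6863 = 5.828
S₃ = 5.828 × 30.7^0.1859 = 5.828 × 1.89 ≈ 11.01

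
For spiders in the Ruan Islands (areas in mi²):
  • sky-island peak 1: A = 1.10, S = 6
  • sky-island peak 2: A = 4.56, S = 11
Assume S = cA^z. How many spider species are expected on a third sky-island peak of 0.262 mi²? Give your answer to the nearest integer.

z = ln(11/6) / ln(4.56/1.1) = 0.6061 / 1.4220 = 0.4263
c = 6 / 1.1^0.4263 = 6 / 1.041 = 5.761
S₃ = 5.761 × 0.262^0.4263 = 5.761 × 0.565 ≈ 3.255

3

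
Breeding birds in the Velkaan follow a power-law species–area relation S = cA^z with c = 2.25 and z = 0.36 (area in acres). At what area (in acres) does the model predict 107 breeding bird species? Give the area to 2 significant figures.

46000 acres

107 = 2.25 × A^0.36  ⇒  A^0.36 = 107/2.25 = 47.56
ln A = ln(47.56) / 0.36 = 3.8619 / 0.36 = 10.7275
A = e^10.7275 ≈ 45592 acres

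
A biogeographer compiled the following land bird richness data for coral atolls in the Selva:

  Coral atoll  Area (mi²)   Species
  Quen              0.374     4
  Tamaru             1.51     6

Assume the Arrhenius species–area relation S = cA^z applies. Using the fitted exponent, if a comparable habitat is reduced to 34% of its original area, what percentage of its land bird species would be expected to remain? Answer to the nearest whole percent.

73%

z = ln(6/4) / ln(1.51/0.374) = 0.4055 / 1.3956 = 0.2905
S_new/S_old = (A_new/A_old)^z = 0.34^0.2905 = exp(0.2905 × -1.0788) = 0.7309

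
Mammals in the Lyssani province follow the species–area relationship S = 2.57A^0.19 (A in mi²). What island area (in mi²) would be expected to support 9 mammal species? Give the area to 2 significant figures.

730 mi²

9 = 2.57 × A^0.19  ⇒  A^0.19 = 9/2.57 = 3.502
ln A = ln(3.502) / 0.19 = 1.2533 / 0.19 = 6.5964
A = e^6.5964 ≈ 732.5 mi²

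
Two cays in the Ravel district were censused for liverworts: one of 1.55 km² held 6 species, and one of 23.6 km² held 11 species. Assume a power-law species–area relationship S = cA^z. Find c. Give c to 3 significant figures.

z = ln(S₂/S₁) / ln(A₂/A₁) = ln(11/6) / ln(23.6/1.55) = 0.6061 / 2.7230 = 0.2226
c = S₁ / A₁^z = 6 / 1.55^0.2226 = 6 / 1.102 = 5.442

5.44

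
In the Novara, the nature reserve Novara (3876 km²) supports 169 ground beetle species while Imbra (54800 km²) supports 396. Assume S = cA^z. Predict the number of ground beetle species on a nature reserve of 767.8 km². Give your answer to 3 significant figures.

z = ln(396/169) / ln(54800/3876) = 0.8515 / 2.6489 = 0.3215
c = 169 / 3876^0.3215 = 169 / 14.24 = 11.87
S₃ = 11.87 × 767.8^0.3215 = 11.87 × 8.462 ≈ 100.4

100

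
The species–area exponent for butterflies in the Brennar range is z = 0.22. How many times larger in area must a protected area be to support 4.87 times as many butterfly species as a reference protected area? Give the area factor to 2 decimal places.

(A₂/A₁)^0.22 = 4.87, so A₂/A₁ = 4.87^(1/0.22) = 4.87^4.545
ln(A₂/A₁) = ln 4.87 / 0.22 = 1.5831 / 0.22 = 7.1959
A₂/A₁ = e^7.1959 ≈ 1334

1333.93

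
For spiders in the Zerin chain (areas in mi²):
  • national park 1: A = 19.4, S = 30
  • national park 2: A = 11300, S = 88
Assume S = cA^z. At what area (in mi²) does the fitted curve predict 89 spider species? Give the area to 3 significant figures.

12100 mi²

z = ln(88/30) / ln(11300/19.4) = 1.0761 / 6.3673 = 0.1690
c = 30 / 19.4^0.1690 = 30 / 1.651 = 18.17
A = (89/18.17)^(1/0.1690) ⇒ ln A = ln(4.897)/0.1690 = 9.3994
A = e^9.3994 ≈ 12081 mi²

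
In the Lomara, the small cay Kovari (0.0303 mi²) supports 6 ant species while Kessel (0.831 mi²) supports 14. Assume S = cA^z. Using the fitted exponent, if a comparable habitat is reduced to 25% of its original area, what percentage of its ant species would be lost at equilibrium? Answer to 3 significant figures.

z = ln(14/6) / ln(0.831/0.0303) = 0.8473 / 3.3115 = 0.2559
S_new/S_old = (A_new/A_old)^z = 0.25^0.2559 = exp(0.2559 × -1.3863) = 0.7014
Fraction lost = 1 − 0.7014 = 0.2986

29.9%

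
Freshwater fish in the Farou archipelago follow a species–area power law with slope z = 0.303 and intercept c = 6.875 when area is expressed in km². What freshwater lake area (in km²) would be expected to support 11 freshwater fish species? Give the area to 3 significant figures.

4.72 km²

11 = 6.875 × A^0.303  ⇒  A^0.303 = 11/6.875 = 1.6
ln A = ln(1.6) / 0.303 = 0.4700 / 0.303 = 1.5512
A = e^1.5512 ≈ 4.717 km²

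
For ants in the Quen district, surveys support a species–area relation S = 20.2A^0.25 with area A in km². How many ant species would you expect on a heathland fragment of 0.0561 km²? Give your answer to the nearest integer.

10

S = 20.2 × 0.0561^0.25
ln S = ln 20.2 + 0.25 × ln 0.0561 = 3.0057 + 0.25 × -2.8806 = 2.2855
S = e^2.2855 ≈ 9.831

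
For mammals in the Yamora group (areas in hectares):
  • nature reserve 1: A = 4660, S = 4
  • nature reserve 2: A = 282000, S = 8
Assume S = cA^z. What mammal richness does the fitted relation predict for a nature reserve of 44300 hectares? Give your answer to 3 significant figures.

z = ln(8/4) / ln(282000/4660) = 0.6931 / 4.1029 = 0.1689
c = 4 / 4660^0.1689 = 4 / 4.166 = 0.9601
S₃ = 0.9601 × 44300^0.1689 = 0.9601 × 6.095 ≈ 5.852

5.85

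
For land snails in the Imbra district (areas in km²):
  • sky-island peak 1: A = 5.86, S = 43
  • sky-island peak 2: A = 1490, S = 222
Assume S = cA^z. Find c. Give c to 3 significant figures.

25.5

z = ln(S₂/S₁) / ln(A₂/A₁) = ln(222/43) / ln(1490/5.86) = 1.6415 / 5.5384 = 0.2964
c = S₁ / A₁^z = 43 / 5.86^0.2964 = 43 / 1.689 = 25.46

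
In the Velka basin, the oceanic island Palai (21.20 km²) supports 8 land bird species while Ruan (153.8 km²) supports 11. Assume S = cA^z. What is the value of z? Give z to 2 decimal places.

0.16

Taking logs: ln S = ln c + z ln A, so z = (ln S₂ − ln S₁)/(ln A₂ − ln A₁).
z = ln(11/8) / ln(153.8/21.2) = ln(1.375) / ln(7.255) = 0.3185 / 1.9817 = 0.1607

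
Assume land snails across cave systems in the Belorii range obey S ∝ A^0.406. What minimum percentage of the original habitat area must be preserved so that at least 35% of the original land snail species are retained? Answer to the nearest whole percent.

Need (A_new/A_old)^0.406 = 0.35, so A_new/A_old = 0.35^(1/0.406) = 0.35^2.463
ln(A_new/A_old) = ln 0.35 / 0.406 = -1.0498 / 0.406 = -2.5858
A_new/A_old = e^-2.5858 ≈ 0.07534

8%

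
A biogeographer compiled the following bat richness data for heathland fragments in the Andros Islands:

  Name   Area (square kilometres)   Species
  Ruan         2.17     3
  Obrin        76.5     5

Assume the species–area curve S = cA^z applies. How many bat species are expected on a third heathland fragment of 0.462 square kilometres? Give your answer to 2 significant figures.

z = ln(5/3) / ln(76.5/2.17) = 0.5108 / 3.5626 = 0.1434
c = 3 / 2.17^0.1434 = 3 / 1.117 = 2.685
S₃ = 2.685 × 0.462^0.1434 = 2.685 × 0.8952 ≈ 2.403

2.4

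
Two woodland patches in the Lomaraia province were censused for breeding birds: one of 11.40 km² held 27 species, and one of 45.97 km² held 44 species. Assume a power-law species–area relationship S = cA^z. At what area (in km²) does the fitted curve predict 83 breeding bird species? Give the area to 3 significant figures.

281 km²

z = ln(44/27) / ln(45.97/11.4) = 0.4884 / 1.3944 = 0.3502
c = 27 / 11.4^0.3502 = 27 / 2.345 = 11.51
A = (83/11.51)^(1/0.3502) ⇒ ln A = ln(7.209)/0.3502 = 5.6401
A = e^5.6401 ≈ 281.5 km²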